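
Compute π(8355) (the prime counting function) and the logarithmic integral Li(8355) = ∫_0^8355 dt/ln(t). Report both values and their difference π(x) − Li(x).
π(8355) = 1046;  Li(8355) ≈ 1065.82;  π(x) − Li(x) ≈ -19.82.

Direct count of primes ≤ 8355 gives π(8355) = 1046. Numerical evaluation of the logarithmic integral gives Li(8355) ≈ 1065.82. The difference π(x) − Li(x) ≈ -19.82 is typically negative for small/moderate x (Li(x) overestimates), though Littlewood's theorem shows this sign changes infinitely often.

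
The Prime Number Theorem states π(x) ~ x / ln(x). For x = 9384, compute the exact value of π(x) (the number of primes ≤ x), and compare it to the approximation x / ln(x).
π(9384) = 1160;  x/ln(x) ≈ 1025.94;  relative error ≈ 11.56%.

Directly count primes up to 9384: π(9384) = 1160. The PNT approximation gives 9384/ln(9384) ≈ 9384/9.14676 ≈ 1025.94. Relative error (π(x) − x/ln(x)) / π(x) ≈ 11.56%; the approximation is known to undercount slightly (Li(x) is a better estimate).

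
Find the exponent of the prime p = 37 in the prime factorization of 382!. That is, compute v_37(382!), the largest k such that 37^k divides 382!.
v_37(382!) = 10

Legendre's formula: v_p(n!) = Σ_{k ≥ 1} ⌊n / p^k⌋. For p = 37, n = 382, the terms are:
  ⌊382/37^1⌋ = ⌊382/37⌋ = 10
(the next term ⌊382/37^2⌋ = 0, terminating the sum). Summing: v_37(382!) = 10 = 10.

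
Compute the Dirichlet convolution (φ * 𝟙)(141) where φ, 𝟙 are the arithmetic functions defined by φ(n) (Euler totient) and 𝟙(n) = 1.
(φ * 𝟙)(141) = 141

Divisors of 141: [1, 3, 47, 141]. For each d | 141:
  d = 1: φ(1) · 𝟙(141/1) = 1 · 1 = 1
  d = 3: φ(3) · 𝟙(141/3) = 2 · 1 = 2
  d = 47: φ(47) · 𝟙(141/47) = 46 · 1 = 46
  d = 141: φ(141) · 𝟙(141/141) = 92 · 1 = 92
Summing: (φ * 𝟙)(141) = 1 + 2 + 46 + 92 = 141.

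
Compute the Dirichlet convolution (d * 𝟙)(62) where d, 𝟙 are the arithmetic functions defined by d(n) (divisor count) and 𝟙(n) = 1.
(d * 𝟙)(62) = 9

Divisors of 62: [1, 2, 31, 62]. For each d | 62:
  d = 1: d(1) · 𝟙(62/1) = 1 · 1 = 1
  d = 2: d(2) · 𝟙(62/2) = 2 · 1 = 2
  d = 31: d(31) · 𝟙(62/31) = 2 · 1 = 2
  d = 62: d(62) · 𝟙(62/62) = 4 · 1 = 4
Summing: (d * 𝟙)(62) = 1 + 2 + 2 + 4 = 9.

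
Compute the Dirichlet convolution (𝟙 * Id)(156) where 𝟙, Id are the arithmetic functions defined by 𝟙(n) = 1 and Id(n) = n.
(𝟙 * Id)(156) = 392

Divisors of 156: [1, 2, 3, 4, 6, 12, 13, 26, 39, 52, 78, 156]. For each d | 156:
  d = 1: 𝟙(1) · Id(156/1) = 1 · 156 = 156
  d = 2: 𝟙(2) · Id(156/2) = 1 · 78 = 78
  d = 3: 𝟙(3) · Id(156/3) = 1 · 52 = 52
  d = 4: 𝟙(4) · Id(156/4) = 1 · 39 = 39
  d = 6: 𝟙(6) · Id(156/6) = 1 · 26 = 26
  d = 12: 𝟙(12) · Id(156/12) = 1 · 13 = 13
  d = 13: 𝟙(13) · Id(156/13) = 1 · 12 = 12
  d = 26: 𝟙(26) · Id(156/26) = 1 · 6 = 6
  d = 39: 𝟙(39) · Id(156/39) = 1 · 4 = 4
  d = 52: 𝟙(52) · Id(156/52) = 1 · 3 = 3
  d = 78: 𝟙(78) · Id(156/78) = 1 · 2 = 2
  d = 156: 𝟙(156) · Id(156/156) = 1 · 1 = 1
Summing: (𝟙 * Id)(156) = 156 + 78 + 52 + 39 + 26 + 13 + 12 + 6 + 4 + 3 + 2 + 1 = 392.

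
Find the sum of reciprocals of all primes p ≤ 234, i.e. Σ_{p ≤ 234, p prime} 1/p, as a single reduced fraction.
Σ 1/p = 8762990377702925264993654890050782886250854676753323401606562622367345144099360398279019780479/4445236185272185438169240794291312557432222642727183809026451438704160103479600800432029464270

π(234) = 51, so the primes ≤ 234 are [2, 3, 5, 7, 11, 13, 17, 19, 23, 29, 31, 37, 41, 43, 47, 53, 59, 61, 67, 71, 73, 79, 83, 89, 97, 101, 103, 107, 109, 113, 127, 131, 137, 139, 149, 151, 157, 163, 167, 173, 179, 181, 191, 193, 197, 199, 211, 223, 227, 229, 233]. Summing 1/p over these primes: 8762990377702925264993654890050782886250854676753323401606562622367345144099360398279019780479/4445236185272185438169240794291312557432222642727183809026451438704160103479600800432029464270 ≈ 1.9713. Mertens estimate ln ln(234) + 0.2615 ≈ 1.9581.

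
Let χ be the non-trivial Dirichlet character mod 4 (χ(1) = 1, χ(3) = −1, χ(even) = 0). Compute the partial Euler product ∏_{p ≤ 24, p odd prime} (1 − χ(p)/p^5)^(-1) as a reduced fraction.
∏ = 19221914719363107239019289471588875/19296053991287416836128860852453376

The odd primes p ≤ 24 are [3, 5, 7, 11, 13, 17, 19, 23]. For each, χ(p) = 1 if p ≡ 1 mod 4, χ(p) = −1 if p ≡ 3 mod 4. Taking (1 − χ(p)/p^5)^(-1) = p^5/(p^5 − χ(p)): (1 − (-1)/3^5)^(-1) · (1 − (1)/5^5)^(-1) · (1 − (-1)/7^5)^(-1) · (1 − (-1)/11^5)^(-1) · (1 − (1)/13^5)^(-1) · (1 − (1)/17^5)^(-1) · (1 − (-1)/19^5)^(-1) · (1 − (-1)/23^5)^(-1) = 19221914719363107239019289471588875/19296053991287416836128860852453376.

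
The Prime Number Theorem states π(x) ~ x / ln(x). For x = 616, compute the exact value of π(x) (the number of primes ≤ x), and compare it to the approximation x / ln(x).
π(616) = 112;  x/ln(x) ≈ 95.90;  relative error ≈ 14.37%.

Directly count primes up to 616: π(616) = 112. The PNT approximation gives 616/ln(616) ≈ 616/6.42325 ≈ 95.90. Relative error (π(x) − x/ln(x)) / π(x) ≈ 14.37%; the approximation is known to undercount slightly (Li(x) is a better estimate).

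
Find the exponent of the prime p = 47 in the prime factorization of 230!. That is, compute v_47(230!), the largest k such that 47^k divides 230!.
v_47(230!) = 4

Legendre's formula: v_p(n!) = Σ_{k ≥ 1} ⌊n / p^k⌋. For p = 47, n = 230, the terms are:
  ⌊230/47^1⌋ = ⌊230/47⌋ = 4
(the next term ⌊230/47^2⌋ = 0, terminating the sum). Summing: v_47(230!) = 4 = 4.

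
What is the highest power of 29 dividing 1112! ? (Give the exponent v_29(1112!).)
v_29(1112!) = 39

Legendre's formula: v_p(n!) = Σ_{k ≥ 1} ⌊n / p^k⌋. For p = 29, n = 1112, the terms are:
  ⌊1112/29^1⌋ = ⌊1112/29⌋ = 38
  ⌊1112/29^2⌋ = ⌊1112/841⌋ = 1
(the next term ⌊1112/29^3⌋ = 0, terminating the sum). Summing: v_29(1112!) = 38 + 1 = 39.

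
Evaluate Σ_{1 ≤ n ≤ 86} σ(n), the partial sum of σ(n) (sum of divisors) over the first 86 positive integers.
Σ_{n ≤ 86} σ(n) = 6109

Compute σ(n) for each 1 ≤ n ≤ 86: σ(1) = 1, σ(2) = 3, σ(3) = 4, σ(4) = 7, σ(5) = 6, σ(6) = 12, σ(7) = 8, σ(8) = 15, σ(9) = 13, σ(10) = 18, σ(11) = 12, σ(12) = 28, σ(13) = 14, σ(14) = 24, σ(15) = 24, σ(16) = 31, σ(17) = 18, σ(18) = 39, σ(19) = 20, σ(20) = 42, σ(21) = 32, σ(22) = 36, σ(23) = 24, σ(24) = 60, σ(25) = 31, σ(26) = 42, σ(27) = 40, σ(28) = 56, σ(29) = 30, σ(30) = 72, σ(31) = 32, σ(32) = 63, σ(33) = 48, σ(34) = 54, σ(35) = 48, σ(36) = 91, σ(37) = 38, σ(38) = 60, σ(39) = 56, σ(40) = 90, σ(41) = 42, σ(42) = 96, σ(43) = 44, σ(44) = 84, σ(45) = 78, σ(46) = 72, σ(47) = 48, σ(48) = 124, σ(49) = 57, σ(50) = 93, σ(51) = 72, σ(52) = 98, σ(53) = 54, σ(54) = 120, σ(55) = 72, σ(56) = 120, σ(57) = 80, σ(58) = 90, σ(59) = 60, σ(60) = 168, σ(61) = 62, σ(62) = 96, σ(63) = 104, σ(64) = 127, σ(65) = 84, σ(66) = 144, σ(67) = 68, σ(68) = 126, σ(69) = 96, σ(70) = 144, σ(71) = 72, σ(72) = 195, σ(73) = 74, σ(74) = 114, σ(75) = 124, σ(76) = 140, σ(77) = 96, σ(78) = 168, σ(79) = 80, σ(80) = 186, σ(81) = 121, σ(82) = 126, σ(83) = 84, σ(84) = 224, σ(85) = 108, σ(86) = 132. Summing all 86 values: 6109. (Average order: Σ_{n ≤ x} σ(n) ~ (π²/12) x². For x = 86, (π²/12)·86² ≈ 6082.97.)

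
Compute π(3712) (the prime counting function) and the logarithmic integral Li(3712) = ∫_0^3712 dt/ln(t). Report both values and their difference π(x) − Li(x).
π(3712) = 518;  Li(3712) ≈ 530.49;  π(x) − Li(x) ≈ -12.49.

Direct count of primes ≤ 3712 gives π(3712) = 518. Numerical evaluation of the logarithmic integral gives Li(3712) ≈ 530.49. The difference π(x) − Li(x) ≈ -12.49 is typically negative for small/moderate x (Li(x) overestimates), though Littlewood's theorem shows this sign changes infinitely often.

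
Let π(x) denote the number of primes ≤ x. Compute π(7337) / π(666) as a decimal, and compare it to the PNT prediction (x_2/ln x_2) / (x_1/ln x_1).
π(7337)/π(666) = 935/121 ≈ 7.7273;  PNT prediction ≈ 8.0467.

π(666) = 121 and π(7337) = 935, so π(7337)/π(666) ≈ 7.7273. The PNT-predicted ratio is (7337/ln(7337)) / (666/ln(666)) ≈ 8.0467. The two agree to within a few percent, as expected.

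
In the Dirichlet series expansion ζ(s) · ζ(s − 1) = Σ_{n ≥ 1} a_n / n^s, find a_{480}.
σ(480) = 1512

In the product (Σ m^0/m^s)(Σ k / k^s) = Σ (Σ_{d | n} d) / n^s, the coefficient of 1/n^s is σ(n) = Σ_{d | n} d. For n = 480, divisors are [1, 2, 3, 4, 5, 6, 8, 10, 12, 15, 16, 20, 24, 30, 32, 40, 48, 60, 80, 96, 120, 160, 240, 480]; summing: σ(480) = 1512.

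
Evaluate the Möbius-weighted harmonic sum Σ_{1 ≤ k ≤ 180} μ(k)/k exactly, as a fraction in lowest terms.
Σ μ(k)/k = -144087981517635476714028475868546320125145063113926500300851703048561/29819592777931214269172453467810429868925511217482600306406141434158090

Values of μ(k) for 1 ≤ k ≤ 180: μ(1) = 1, μ(2) = -1, μ(3) = -1, μ(5) = -1, μ(6) = 1, μ(7) = -1, μ(10) = 1, μ(11) = -1, μ(13) = -1, μ(14) = 1, μ(15) = 1, μ(17) = -1, μ(19) = -1, μ(21) = 1, μ(22) = 1, μ(23) = -1, μ(26) = 1, μ(29) = -1, μ(30) = -1, μ(31) = -1, μ(33) = 1, μ(34) = 1, μ(35) = 1, μ(37) = -1, μ(38) = 1, μ(39) = 1, μ(41) = -1, μ(42) = -1, μ(43) = -1, μ(46) = 1, μ(47) = -1, μ(51) = 1, μ(53) = -1, μ(55) = 1, μ(57) = 1, μ(58) = 1, μ(59) = -1, μ(61) = -1, μ(62) = 1, μ(65) = 1, μ(66) = -1, μ(67) = -1, μ(69) = 1, μ(70) = -1, μ(71) = -1, μ(73) = -1, μ(74) = 1, μ(77) = 1, μ(78) = -1, μ(79) = -1, μ(82) = 1, μ(83) = -1, μ(85) = 1, μ(86) = 1, μ(87) = 1, μ(89) = -1, μ(91) = 1, μ(93) = 1, μ(94) = 1, μ(95) = 1, μ(97) = -1, μ(101) = -1, μ(102) = -1, μ(103) = -1, μ(105) = -1, μ(106) = 1, μ(107) = -1, μ(109) = -1, μ(110) = -1, μ(111) = 1, μ(113) = -1, μ(114) = -1, μ(115) = 1, μ(118) = 1, μ(119) = 1, μ(122) = 1, μ(123) = 1, μ(127) = -1, μ(129) = 1, μ(130) = -1, μ(131) = -1, μ(133) = 1, μ(134) = 1, μ(137) = -1, μ(138) = -1, μ(139) = -1, μ(141) = 1, μ(142) = 1, μ(143) = 1, μ(145) = 1, μ(146) = 1, μ(149) = -1, μ(151) = -1, μ(154) = -1, μ(155) = 1, μ(157) = -1, μ(158) = 1, μ(159) = 1, μ(161) = 1, μ(163) = -1, μ(165) = -1, μ(166) = 1, μ(167) = -1, μ(170) = -1, μ(173) = -1, μ(174) = -1, μ(177) = 1, μ(178) = 1, μ(179) = -1, with μ = 0 on non-squarefree integers. Summing μ(k)/k for k where μ(k) ≠ 0 gives -144087981517635476714028475868546320125145063113926500300851703048561/29819592777931214269172453467810429868925511217482600306406141434158090 ≈ -0.0048. (PNT ⟺ this sum → 0 as n → ∞.)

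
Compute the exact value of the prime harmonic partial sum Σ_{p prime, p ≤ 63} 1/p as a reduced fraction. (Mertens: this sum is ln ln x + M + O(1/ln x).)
Σ 1/p = 201015517717077830328949/117288381359406970983270

π(63) = 18, so the primes ≤ 63 are [2, 3, 5, 7, 11, 13, 17, 19, 23, 29, 31, 37, 41, 43, 47, 53, 59, 61]. Summing 1/p over these primes: 201015517717077830328949/117288381359406970983270 ≈ 1.7139. Mertens estimate ln ln(63) + 0.2615 ≈ 1.6829.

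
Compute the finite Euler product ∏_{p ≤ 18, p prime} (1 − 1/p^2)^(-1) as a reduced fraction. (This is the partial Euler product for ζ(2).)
∏ = 206841635/127401984

The primes p ≤ 18 are [2, 3, 5, 7, 11, 13, 17]. For each prime, (1 − 1/p^2)^(-1) = p^2 / (p^2 − 1). The product is (1 − 1/2^2)^(-1), (1 − 1/3^2)^(-1), (1 − 1/5^2)^(-1), (1 − 1/7^2)^(-1), (1 − 1/11^2)^(-1), (1 − 1/13^2)^(-1), (1 − 1/17^2)^(-1) = ∏ p^2 / (p^2 − 1) = 206841635/127401984.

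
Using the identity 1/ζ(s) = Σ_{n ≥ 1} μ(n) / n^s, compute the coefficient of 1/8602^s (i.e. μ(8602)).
μ(8602) = 1

Factor n = 8602 = 2 · 11 · 17 · 23. μ(n) = 0 if any exponent ≥ 2 (not squarefree); otherwise μ(n) = (−1)^{ω(n)} where ω(n) is the number of distinct prime factors. Applying: μ(8602) = 1.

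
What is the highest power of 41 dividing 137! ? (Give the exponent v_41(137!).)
v_41(137!) = 3

Legendre's formula: v_p(n!) = Σ_{k ≥ 1} ⌊n / p^k⌋. For p = 41, n = 137, the terms are:
  ⌊137/41^1⌋ = ⌊137/41⌋ = 3
(the next term ⌊137/41^2⌋ = 0, terminating the sum). Summing: v_41(137!) = 3 = 3.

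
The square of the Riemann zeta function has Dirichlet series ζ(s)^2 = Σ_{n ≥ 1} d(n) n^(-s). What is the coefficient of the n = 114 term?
d(114) = 8

ζ(s)^2 = (Σ 1/m^s)(Σ 1/k^s). The coefficient of 1/n^s in the product is the number of ordered pairs (m, k) with mk = n, which equals d(n). For n = 114, divisors are [1, 2, 3, 6, 19, 38, 57, 114], so d(114) = 8.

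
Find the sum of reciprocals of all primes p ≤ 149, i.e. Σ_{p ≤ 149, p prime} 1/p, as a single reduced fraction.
Σ 1/p = 2815015614437565820654021455954100101477639621972021569177/1492182350939279320058875736615841068547583863326864530410

π(149) = 35, so the primes ≤ 149 are [2, 3, 5, 7, 11, 13, 17, 19, 23, 29, 31, 37, 41, 43, 47, 53, 59, 61, 67, 71, 73, 79, 83, 89, 97, 101, 103, 107, 109, 113, 127, 131, 137, 139, 149]. Summing 1/p over these primes: 2815015614437565820654021455954100101477639621972021569177/1492182350939279320058875736615841068547583863326864530410 ≈ 1.8865. Mertens estimate ln ln(149) + 0.2615 ≈ 1.8717.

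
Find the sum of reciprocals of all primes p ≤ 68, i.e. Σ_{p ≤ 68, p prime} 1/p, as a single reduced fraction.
Σ 1/p = 13585328068403621603022853/7858321551080267055879090

π(68) = 19, so the primes ≤ 68 are [2, 3, 5, 7, 11, 13, 17, 19, 23, 29, 31, 37, 41, 43, 47, 53, 59, 61, 67]. Summing 1/p over these primes: 13585328068403621603022853/7858321551080267055879090 ≈ 1.7288. Mertens estimate ln ln(68) + 0.2615 ≈ 1.7012.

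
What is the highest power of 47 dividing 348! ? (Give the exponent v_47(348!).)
v_47(348!) = 7

Legendre's formula: v_p(n!) = Σ_{k ≥ 1} ⌊n / p^k⌋. For p = 47, n = 348, the terms are:
  ⌊348/47^1⌋ = ⌊348/47⌋ = 7
(the next term ⌊348/47^2⌋ = 0, terminating the sum). Summing: v_47(348!) = 7 = 7.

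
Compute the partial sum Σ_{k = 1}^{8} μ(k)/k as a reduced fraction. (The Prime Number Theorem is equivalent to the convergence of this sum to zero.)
Σ μ(k)/k = -1/105

Values of μ(k) for 1 ≤ k ≤ 8: μ(1) = 1, μ(2) = -1, μ(3) = -1, μ(5) = -1, μ(6) = 1, μ(7) = -1, with μ = 0 on non-squarefree integers. Summing μ(k)/k for k where μ(k) ≠ 0 gives -1/105 ≈ -0.0095. (PNT ⟺ this sum → 0 as n → ∞.)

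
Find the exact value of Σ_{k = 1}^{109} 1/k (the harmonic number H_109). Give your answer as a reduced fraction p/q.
H_109 = 8921300974621008344560891131674592385138744074343/1691837260754386654006214227002266112914383247040

Direct summation: H_109 = 1 + 1/2 + ... + 1/109. The least common denominator is lcm(1, ..., 109) = 8459186303771933270031071135011330564571916235200; over this denominator the numerator is 8459186303771933270031071135011330564571916235200 + 4229593151885966635015535567505665282285958117600 + 2819728767923977756677023711670443521523972078400 + 2114796575942983317507767783752832641142979058800 + 1691837260754386654006214227002266112914383247040 + 1409864383961988878338511855835221760761986039200 + 1208455186253133324290153019287332937795988033600 + 1057398287971491658753883891876416320571489529400 + 939909589307992585559007903890147840507990692800 + 845918630377193327003107113501133056457191623520 + 769016936706539388184642830455575505870174203200 + 704932191980994439169255927917610880380993019600 + 650706638751687174617774702693179274197839710400 + 604227593126566662145076509643666468897994016800 + 563945753584795551335404742334088704304794415680 + 528699143985745829376941945938208160285744764700 + 497599194339525486472415949118313562621877425600 + 469954794653996292779503951945073920253995346400 + 445220331777470172106898480790070029714311380800 + 422959315188596663501553556750566528228595811760 + 402818395417711108096717673095777645931996011200 + 384508468353269694092321415227787752935087101600 + 367790708859649272610046571087449154981387662400 + 352466095990497219584627963958805440190496509800 + 338367452150877330801242845400453222582876649408 + 325353319375843587308887351346589637098919855200 + 313303196435997528519669301296715946835996897600 + 302113796563283331072538254821833234448997008400 + 291696079440411492070036935690045881536962628800 + 281972876792397775667702371167044352152397207840 + 272876977541030105484873262419720340792642459200 + 264349571992872914688470972969104080142872382350 + 256338978902179796061547610151858501956724734400 + 248799597169762743236207974559156781310938712800 + 241691037250626664858030603857466587559197606720 + 234977397326998146389751975972536960126997673200 + 228626656858700899190028949594900826069511249600 + 222610165888735086053449240395035014857155690400 + 216902212917229058205924900897726424732613236800 + 211479657594298331750776778375283264114297905880 + 206321617165169104147099295975886111331022347200 + 201409197708855554048358836547888822965998005600 + 196725262878417052791420258953751873594695726400 + 192254234176634847046160707613893876467543550800 + 187981917861598517111801580778029568101598138560 + 183895354429824636305023285543724577490693831200 + 179982687314296452553852577340666607756849281600 + 176233047995248609792313981979402720095248254900 + 172636455179019046327164717041047562542284004800 + 169183726075438665400621422700226611291438324704 + 165866398113175162157471983039437854207292475200 + 162676659687921793654443675673294818549459927600 + 159607288750413835283605115754930765369281438400 + 156651598217998764259834650648357973417998448800 + 153803387341307877636928566091115101174034840640 + 151056898281641665536269127410916617224498504200 + 148406777259156724035632826930023343238103793600 + 145848039720205746035018467845022940768481314400 + 143376039046981919831035103983242890924947732800 + 140986438396198887833851185583522176076198603920 + 138675185307736610984115920246087386304457643200 + 136438488770515052742436631209860170396321229600 + 134272798472570369365572557698592548643998670400 + 132174785996436457344235486484552040071436191175 + 130141327750337434923554940538635854839567942080 + 128169489451089898030773805075929250978362367200 + 126256511996596018955687628880766127829431585600 + 124399798584881371618103987279578390655469356400 + 122596902953216424203348857029149718327129220800 + 120845518625313332429015301928733293779598803360 + 119143469067210327746916494859314514993970651200 + 117488698663499073194875987986268480063498836600 + 115879264435231962603165358013853843350300222400 + 114313328429350449595014474797450413034755624800 + 112789150716959110267080948466817740860958883136 + 111305082944367543026724620197517507428577845200 + 109859562386648484026377547207939357981453457600 + 108451106458614529102962450448863212366306618400 + 107078307642682699620646470063434564108505268800 + 105739828797149165875388389187641632057148952940 + 104434398811999176173223100432238648945332299200 + 103160808582584552073549647987943055665511173600 + 101917907274360641807603266686883500777974894400 + 100704598854427777024179418273944411482999002800 + 99519838867905097294483189823662712524375485120 + 98362631439208526395710129476875936797347863200 + 97232026480137164023345645230015293845654209600 + 96127117088317423523080353806946938233771775400 + 95047037121032958090236754325970006343504676800 + 93990958930799258555900790389014784050799069280 + 92958091250241024945396386099025610599691387200 + 91947677214912318152511642771862288745346915600 + 90958992513676701828291087473240113597547486400 + 89991343657148226276926288670333303878424640800 + 89044066355494034421379696158014005942862276160 + 88116523997624304896156990989701360047624127450 + 87208106224452920309598671494962170768782641600 + 86318227589509523163582358520523781271142002400 + 85446326300726598687182536717286167318908244800 + 84591863037719332700310711350113305645719162352 + 83754319839326071980505654802092381827444715200 + 82933199056587581078735991519718927103646237600 + 82128022366717798738165739174867287034678798400 + 81338329843960896827221837836647409274729963800 + 80563679083542221619343534619155529186399202240 + 79803644375206917641802557877465382684640719200 + 79057815923102180093748328364591874435251553600 + 78325799108999382129917325324178986708999224400 + 77607213796072782293863037935883766647448772800 = 44606504873105041722804455658372961925693720371715, so H_109 = 44606504873105041722804455658372961925693720371715/8459186303771933270031071135011330564571916235200; reducing by gcd(44606504873105041722804455658372961925693720371715, 8459186303771933270031071135011330564571916235200) = 5 gives 8921300974621008344560891131674592385138744074343/1691837260754386654006214227002266112914383247040 ≈ 5.27314. (The PNT-adjacent estimate ln(109) + γ ≈ 5.26856 matches within O(1/n).)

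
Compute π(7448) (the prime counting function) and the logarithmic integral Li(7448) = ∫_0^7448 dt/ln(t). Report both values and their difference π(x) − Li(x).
π(7448) = 942;  Li(7448) ≈ 964.75;  π(x) − Li(x) ≈ -22.75.

Direct count of primes ≤ 7448 gives π(7448) = 942. Numerical evaluation of the logarithmic integral gives Li(7448) ≈ 964.75. The difference π(x) − Li(x) ≈ -22.75 is typically negative for small/moderate x (Li(x) overestimates), though Littlewood's theorem shows this sign changes infinitely often.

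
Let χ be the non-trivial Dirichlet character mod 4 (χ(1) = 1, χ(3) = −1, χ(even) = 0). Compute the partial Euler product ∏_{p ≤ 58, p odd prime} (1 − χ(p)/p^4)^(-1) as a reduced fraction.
∏ = 257364431333305770108011762895409938991497014556861335561/260241495905762991772533773778373936417391479107040051200

The odd primes p ≤ 58 are [3, 5, 7, 11, 13, 17, 19, 23, 29, 31, 37, 41, 43, 47, 53]. For each, χ(p) = 1 if p ≡ 1 mod 4, χ(p) = −1 if p ≡ 3 mod 4. Taking (1 − χ(p)/p^4)^(-1) = p^4/(p^4 − χ(p)): (1 − (-1)/3^4)^(-1) · (1 − (1)/5^4)^(-1) · (1 − (-1)/7^4)^(-1) · (1 − (-1)/11^4)^(-1) · (1 − (1)/13^4)^(-1) · (1 − (1)/17^4)^(-1) · (1 − (-1)/19^4)^(-1) · (1 − (-1)/23^4)^(-1) · (1 − (1)/29^4)^(-1) · (1 − (-1)/31^4)^(-1) · (1 − (1)/37^4)^(-1) · (1 − (1)/41^4)^(-1) · (1 − (-1)/43^4)^(-1) · (1 − (-1)/47^4)^(-1) · (1 − (1)/53^4)^(-1) = 257364431333305770108011762895409938991497014556861335561/260241495905762991772533773778373936417391479107040051200.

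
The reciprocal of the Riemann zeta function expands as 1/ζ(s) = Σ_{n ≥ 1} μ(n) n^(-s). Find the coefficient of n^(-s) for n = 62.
μ(62) = 1

Factor n = 62 = 2 · 31. μ(n) = 0 if any exponent ≥ 2 (not squarefree); otherwise μ(n) = (−1)^{ω(n)} where ω(n) is the number of distinct prime factors. Applying: μ(62) = 1.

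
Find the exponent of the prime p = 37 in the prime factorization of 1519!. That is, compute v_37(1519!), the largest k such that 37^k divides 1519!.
v_37(1519!) = 42

Legendre's formula: v_p(n!) = Σ_{k ≥ 1} ⌊n / p^k⌋. For p = 37, n = 1519, the terms are:
  ⌊1519/37^1⌋ = ⌊1519/37⌋ = 41
  ⌊1519/37^2⌋ = ⌊1519/1369⌋ = 1
(the next term ⌊1519/37^3⌋ = 0, terminating the sum). Summing: v_37(1519!) = 41 + 1 = 42.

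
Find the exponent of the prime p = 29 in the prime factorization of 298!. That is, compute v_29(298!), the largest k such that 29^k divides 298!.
v_29(298!) = 10

Legendre's formula: v_p(n!) = Σ_{k ≥ 1} ⌊n / p^k⌋. For p = 29, n = 298, the terms are:
  ⌊298/29^1⌋ = ⌊298/29⌋ = 10
(the next term ⌊298/29^2⌋ = 0, terminating the sum). Summing: v_29(298!) = 10 = 10.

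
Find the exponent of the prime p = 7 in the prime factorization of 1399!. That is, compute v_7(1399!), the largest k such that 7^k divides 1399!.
v_7(1399!) = 231

Legendre's formula: v_p(n!) = Σ_{k ≥ 1} ⌊n / p^k⌋. For p = 7, n = 1399, the terms are:
  ⌊1399/7^1⌋ = ⌊1399/7⌋ = 199
  ⌊1399/7^2⌋ = ⌊1399/49⌋ = 28
  ⌊1399/7^3⌋ = ⌊1399/343⌋ = 4
(the next term ⌊1399/7^4⌋ = 0, terminating the sum). Summing: v_7(1399!) = 199 + 28 + 4 = 231.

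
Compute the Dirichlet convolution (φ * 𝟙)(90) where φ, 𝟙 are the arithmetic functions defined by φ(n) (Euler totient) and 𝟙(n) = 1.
(φ * 𝟙)(90) = 90

Divisors of 90: [1, 2, 3, 5, 6, 9, 10, 15, 18, 30, 45, 90]. For each d | 90:
  d = 1: φ(1) · 𝟙(90/1) = 1 · 1 = 1
  d = 2: φ(2) · 𝟙(90/2) = 1 · 1 = 1
  d = 3: φ(3) · 𝟙(90/3) = 2 · 1 = 2
  d = 5: φ(5) · 𝟙(90/5) = 4 · 1 = 4
  d = 6: φ(6) · 𝟙(90/6) = 2 · 1 = 2
  d = 9: φ(9) · 𝟙(90/9) = 6 · 1 = 6
  d = 10: φ(10) · 𝟙(90/10) = 4 · 1 = 4
  d = 15: φ(15) · 𝟙(90/15) = 8 · 1 = 8
  d = 18: φ(18) · 𝟙(90/18) = 6 · 1 = 6
  d = 30: φ(30) · 𝟙(90/30) = 8 · 1 = 8
  d = 45: φ(45) · 𝟙(90/45) = 24 · 1 = 24
  d = 90: φ(90) · 𝟙(90/90) = 24 · 1 = 24
Summing: (φ * 𝟙)(90) = 1 + 1 + 2 + 4 + 2 + 6 + 4 + 8 + 6 + 8 + 24 + 24 = 90.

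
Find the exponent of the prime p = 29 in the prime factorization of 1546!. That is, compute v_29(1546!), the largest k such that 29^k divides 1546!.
v_29(1546!) = 54

Legendre's formula: v_p(n!) = Σ_{k ≥ 1} ⌊n / p^k⌋. For p = 29, n = 1546, the terms are:
  ⌊1546/29^1⌋ = ⌊1546/29⌋ = 53
  ⌊1546/29^2⌋ = ⌊1546/841⌋ = 1
(the next term ⌊1546/29^3⌋ = 0, terminating the sum). Summing: v_29(1546!) = 53 + 1 = 54.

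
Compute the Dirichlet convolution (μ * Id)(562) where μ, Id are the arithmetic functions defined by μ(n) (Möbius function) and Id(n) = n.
(μ * Id)(562) = 280

Divisors of 562: [1, 2, 281, 562]. For each d | 562:
  d = 1: μ(1) · Id(562/1) = 1 · 562 = 562
  d = 2: μ(2) · Id(562/2) = -1 · 281 = -281
  d = 281: μ(281) · Id(562/281) = -1 · 2 = -2
  d = 562: μ(562) · Id(562/562) = 1 · 1 = 1
Summing: (μ * Id)(562) = 562 + -281 + -2 + 1 = 280.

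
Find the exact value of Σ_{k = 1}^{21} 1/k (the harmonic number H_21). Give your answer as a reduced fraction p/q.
H_21 = 18858053/5173168

Direct summation: H_21 = 1 + 1/2 + ... + 1/21. The least common denominator is lcm(1, ..., 21) = 232792560; over this denominator the numerator is 232792560 + 116396280 + 77597520 + 58198140 + 46558512 + 38798760 + 33256080 + 29099070 + 25865840 + 23279256 + 21162960 + 19399380 + 17907120 + 16628040 + 15519504 + 14549535 + 13693680 + 12932920 + 12252240 + 11639628 + 11085360 = 848612385, so H_21 = 848612385/232792560; reducing by gcd(848612385, 232792560) = 45 gives 18858053/5173168 ≈ 3.64536. (The PNT-adjacent estimate ln(21) + γ ≈ 3.62174 matches within O(1/n).)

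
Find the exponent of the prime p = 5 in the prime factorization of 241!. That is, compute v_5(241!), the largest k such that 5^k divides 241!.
v_5(241!) = 58

Legendre's formula: v_p(n!) = Σ_{k ≥ 1} ⌊n / p^k⌋. For p = 5, n = 241, the terms are:
  ⌊241/5^1⌋ = ⌊241/5⌋ = 48
  ⌊241/5^2⌋ = ⌊241/25⌋ = 9
  ⌊241/5^3⌋ = ⌊241/125⌋ = 1
(the next term ⌊241/5^4⌋ = 0, terminating the sum). Summing: v_5(241!) = 48 + 9 + 1 = 58.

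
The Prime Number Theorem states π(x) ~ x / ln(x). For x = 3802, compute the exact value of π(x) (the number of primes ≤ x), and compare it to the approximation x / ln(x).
π(3802) = 528;  x/ln(x) ≈ 461.22;  relative error ≈ 12.65%.

Directly count primes up to 3802: π(3802) = 528. The PNT approximation gives 3802/ln(3802) ≈ 3802/8.24328 ≈ 461.22. Relative error (π(x) − x/ln(x)) / π(x) ≈ 12.65%; the approximation is known to undercount slightly (Li(x) is a better estimate).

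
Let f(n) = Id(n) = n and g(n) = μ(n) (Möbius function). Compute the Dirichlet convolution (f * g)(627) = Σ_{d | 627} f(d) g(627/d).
(Id * μ)(627) = 360

Divisors of 627: [1, 3, 11, 19, 33, 57, 209, 627]. For each d | 627:
  d = 1: Id(1) · μ(627/1) = 1 · -1 = -1
  d = 3: Id(3) · μ(627/3) = 3 · 1 = 3
  d = 11: Id(11) · μ(627/11) = 11 · 1 = 11
  d = 19: Id(19) · μ(627/19) = 19 · 1 = 19
  d = 33: Id(33) · μ(627/33) = 33 · -1 = -33
  d = 57: Id(57) · μ(627/57) = 57 · -1 = -57
  d = 209: Id(209) · μ(627/209) = 209 · -1 = -209
  d = 627: Id(627) · μ(627/627) = 627 · 1 = 627
Summing: (Id * μ)(627) = -1 + 3 + 11 + 19 + -33 + -57 + -209 + 627 = 360.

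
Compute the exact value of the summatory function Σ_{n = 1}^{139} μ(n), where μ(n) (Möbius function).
Σ_{n ≤ 139} μ(n) = -4

Compute μ(n) for each 1 ≤ n ≤ 139: μ(1) = 1, μ(2) = -1, μ(3) = -1, μ(4) = 0, μ(5) = -1, μ(6) = 1, μ(7) = -1, μ(8) = 0, μ(9) = 0, μ(10) = 1, μ(11) = -1, μ(12) = 0, μ(13) = -1, μ(14) = 1, μ(15) = 1, μ(16) = 0, μ(17) = -1, μ(18) = 0, μ(19) = -1, μ(20) = 0, μ(21) = 1, μ(22) = 1, μ(23) = -1, μ(24) = 0, μ(25) = 0, μ(26) = 1, μ(27) = 0, μ(28) = 0, μ(29) = -1, μ(30) = -1, μ(31) = -1, μ(32) = 0, μ(33) = 1, μ(34) = 1, μ(35) = 1, μ(36) = 0, μ(37) = -1, μ(38) = 1, μ(39) = 1, μ(40) = 0, μ(41) = -1, μ(42) = -1, μ(43) = -1, μ(44) = 0, μ(45) = 0, μ(46) = 1, μ(47) = -1, μ(48) = 0, μ(49) = 0, μ(50) = 0, μ(51) = 1, μ(52) = 0, μ(53) = -1, μ(54) = 0, μ(55) = 1, μ(56) = 0, μ(57) = 1, μ(58) = 1, μ(59) = -1, μ(60) = 0, μ(61) = -1, μ(62) = 1, μ(63) = 0, μ(64) = 0, μ(65) = 1, μ(66) = -1, μ(67) = -1, μ(68) = 0, μ(69) = 1, μ(70) = -1, μ(71) = -1, μ(72) = 0, μ(73) = -1, μ(74) = 1, μ(75) = 0, μ(76) = 0, μ(77) = 1, μ(78) = -1, μ(79) = -1, μ(80) = 0, μ(81) = 0, μ(82) = 1, μ(83) = -1, μ(84) = 0, μ(85) = 1, μ(86) = 1, μ(87) = 1, μ(88) = 0, μ(89) = -1, μ(90) = 0, μ(91) = 1, μ(92) = 0, μ(93) = 1, μ(94) = 1, μ(95) = 1, μ(96) = 0, μ(97) = -1, μ(98) = 0, μ(99) = 0, μ(100) = 0, μ(101) = -1, μ(102) = -1, μ(103) = -1, μ(104) = 0, μ(105) = -1, μ(106) = 1, μ(107) = -1, μ(108) = 0, μ(109) = -1, μ(110) = -1, μ(111) = 1, μ(112) = 0, μ(113) = -1, μ(114) = -1, μ(115) = 1, μ(116) = 0, μ(117) = 0, μ(118) = 1, μ(119) = 1, μ(120) = 0, μ(121) = 0, μ(122) = 1, μ(123) = 1, μ(124) = 0, μ(125) = 0, μ(126) = 0, μ(127) = -1, μ(128) = 0, μ(129) = 1, μ(130) = -1, μ(131) = -1, μ(132) = 0, μ(133) = 1, μ(134) = 1, μ(135) = 0, μ(136) = 0, μ(137) = -1, μ(138) = -1, μ(139) = -1. Summing all 139 values: -4. (Mertens function M(x) = Σ_{n ≤ x} μ(n); on average M(x) should be small (PNT ⟺ M(x) = o(x)).)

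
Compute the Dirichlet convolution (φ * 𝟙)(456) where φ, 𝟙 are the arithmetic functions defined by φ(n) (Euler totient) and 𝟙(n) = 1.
(φ * 𝟙)(456) = 456

Divisors of 456: [1, 2, 3, 4, 6, 8, 12, 19, 24, 38, 57, 76, 114, 152, 228, 456]. For each d | 456:
  d = 1: φ(1) · 𝟙(456/1) = 1 · 1 = 1
  d = 2: φ(2) · 𝟙(456/2) = 1 · 1 = 1
  d = 3: φ(3) · 𝟙(456/3) = 2 · 1 = 2
  d = 4: φ(4) · 𝟙(456/4) = 2 · 1 = 2
  d = 6: φ(6) · 𝟙(456/6) = 2 · 1 = 2
  d = 8: φ(8) · 𝟙(456/8) = 4 · 1 = 4
  d = 12: φ(12) · 𝟙(456/12) = 4 · 1 = 4
  d = 19: φ(19) · 𝟙(456/19) = 18 · 1 = 18
  d = 24: φ(24) · 𝟙(456/24) = 8 · 1 = 8
  d = 38: φ(38) · 𝟙(456/38) = 18 · 1 = 18
  d = 57: φ(57) · 𝟙(456/57) = 36 · 1 = 36
  d = 76: φ(76) · 𝟙(456/76) = 36 · 1 = 36
  d = 114: φ(114) · 𝟙(456/114) = 36 · 1 = 36
  d = 152: φ(152) · 𝟙(456/152) = 72 · 1 = 72
  d = 228: φ(228) · 𝟙(456/228) = 72 · 1 = 72
  d = 456: φ(456) · 𝟙(456/456) = 144 · 1 = 144
Summing: (φ * 𝟙)(456) = 1 + 1 + 2 + 2 + 2 + 4 + 4 + 18 + 8 + 18 + 36 + 36 + 36 + 72 + 72 + 144 = 456.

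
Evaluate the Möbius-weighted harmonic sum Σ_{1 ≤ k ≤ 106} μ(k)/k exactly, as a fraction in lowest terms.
Σ μ(k)/k = 929718425061198046823754323082025246/571067226879172099350155277111720438005

Values of μ(k) for 1 ≤ k ≤ 106: μ(1) = 1, μ(2) = -1, μ(3) = -1, μ(5) = -1, μ(6) = 1, μ(7) = -1, μ(10) = 1, μ(11) = -1, μ(13) = -1, μ(14) = 1, μ(15) = 1, μ(17) = -1, μ(19) = -1, μ(21) = 1, μ(22) = 1, μ(23) = -1, μ(26) = 1, μ(29) = -1, μ(30) = -1, μ(31) = -1, μ(33) = 1, μ(34) = 1, μ(35) = 1, μ(37) = -1, μ(38) = 1, μ(39) = 1, μ(41) = -1, μ(42) = -1, μ(43) = -1, μ(46) = 1, μ(47) = -1, μ(51) = 1, μ(53) = -1, μ(55) = 1, μ(57) = 1, μ(58) = 1, μ(59) = -1, μ(61) = -1, μ(62) = 1, μ(65) = 1, μ(66) = -1, μ(67) = -1, μ(69) = 1, μ(70) = -1, μ(71) = -1, μ(73) = -1, μ(74) = 1, μ(77) = 1, μ(78) = -1, μ(79) = -1, μ(82) = 1, μ(83) = -1, μ(85) = 1, μ(86) = 1, μ(87) = 1, μ(89) = -1, μ(91) = 1, μ(93) = 1, μ(94) = 1, μ(95) = 1, μ(97) = -1, μ(101) = -1, μ(102) = -1, μ(103) = -1, μ(105) = -1, μ(106) = 1, with μ = 0 on non-squarefree integers. Summing μ(k)/k for k where μ(k) ≠ 0 gives 929718425061198046823754323082025246/571067226879172099350155277111720438005 ≈ 0.0016. (PNT ⟺ this sum → 0 as n → ∞.)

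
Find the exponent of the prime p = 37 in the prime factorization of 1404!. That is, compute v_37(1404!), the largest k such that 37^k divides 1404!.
v_37(1404!) = 38

Legendre's formula: v_p(n!) = Σ_{k ≥ 1} ⌊n / p^k⌋. For p = 37, n = 1404, the terms are:
  ⌊1404/37^1⌋ = ⌊1404/37⌋ = 37
  ⌊1404/37^2⌋ = ⌊1404/1369⌋ = 1
(the next term ⌊1404/37^3⌋ = 0, terminating the sum). Summing: v_37(1404!) = 37 + 1 = 38.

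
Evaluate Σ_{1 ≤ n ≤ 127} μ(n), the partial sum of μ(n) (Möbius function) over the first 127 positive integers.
Σ_{n ≤ 127} μ(n) = -2

Compute μ(n) for each 1 ≤ n ≤ 127: μ(1) = 1, μ(2) = -1, μ(3) = -1, μ(4) = 0, μ(5) = -1, μ(6) = 1, μ(7) = -1, μ(8) = 0, μ(9) = 0, μ(10) = 1, μ(11) = -1, μ(12) = 0, μ(13) = -1, μ(14) = 1, μ(15) = 1, μ(16) = 0, μ(17) = -1, μ(18) = 0, μ(19) = -1, μ(20) = 0, μ(21) = 1, μ(22) = 1, μ(23) = -1, μ(24) = 0, μ(25) = 0, μ(26) = 1, μ(27) = 0, μ(28) = 0, μ(29) = -1, μ(30) = -1, μ(31) = -1, μ(32) = 0, μ(33) = 1, μ(34) = 1, μ(35) = 1, μ(36) = 0, μ(37) = -1, μ(38) = 1, μ(39) = 1, μ(40) = 0, μ(41) = -1, μ(42) = -1, μ(43) = -1, μ(44) = 0, μ(45) = 0, μ(46) = 1, μ(47) = -1, μ(48) = 0, μ(49) = 0, μ(50) = 0, μ(51) = 1, μ(52) = 0, μ(53) = -1, μ(54) = 0, μ(55) = 1, μ(56) = 0, μ(57) = 1, μ(58) = 1, μ(59) = -1, μ(60) = 0, μ(61) = -1, μ(62) = 1, μ(63) = 0, μ(64) = 0, μ(65) = 1, μ(66) = -1, μ(67) = -1, μ(68) = 0, μ(69) = 1, μ(70) = -1, μ(71) = -1, μ(72) = 0, μ(73) = -1, μ(74) = 1, μ(75) = 0, μ(76) = 0, μ(77) = 1, μ(78) = -1, μ(79) = -1, μ(80) = 0, μ(81) = 0, μ(82) = 1, μ(83) = -1, μ(84) = 0, μ(85) = 1, μ(86) = 1, μ(87) = 1, μ(88) = 0, μ(89) = -1, μ(90) = 0, μ(91) = 1, μ(92) = 0, μ(93) = 1, μ(94) = 1, μ(95) = 1, μ(96) = 0, μ(97) = -1, μ(98) = 0, μ(99) = 0, μ(100) = 0, μ(101) = -1, μ(102) = -1, μ(103) = -1, μ(104) = 0, μ(105) = -1, μ(106) = 1, μ(107) = -1, μ(108) = 0, μ(109) = -1, μ(110) = -1, μ(111) = 1, μ(112) = 0, μ(113) = -1, μ(114) = -1, μ(115) = 1, μ(116) = 0, μ(117) = 0, μ(118) = 1, μ(119) = 1, μ(120) = 0, μ(121) = 0, μ(122) = 1, μ(123) = 1, μ(124) = 0, μ(125) = 0, μ(126) = 0, μ(127) = -1. Summing all 127 values: -2. (Mertens function M(x) = Σ_{n ≤ x} μ(n); on average M(x) should be small (PNT ⟺ M(x) = o(x)).)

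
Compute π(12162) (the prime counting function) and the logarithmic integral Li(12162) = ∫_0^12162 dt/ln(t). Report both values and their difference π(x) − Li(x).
π(12162) = 1456;  Li(12162) ≈ 1478.33;  π(x) − Li(x) ≈ -22.33.

Direct count of primes ≤ 12162 gives π(12162) = 1456. Numerical evaluation of the logarithmic integral gives Li(12162) ≈ 1478.33. The difference π(x) − Li(x) ≈ -22.33 is typically negative for small/moderate x (Li(x) overestimates), though Littlewood's theorem shows this sign changes infinitely often.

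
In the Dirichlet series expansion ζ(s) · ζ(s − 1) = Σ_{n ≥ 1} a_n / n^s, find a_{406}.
σ(406) = 720

In the product (Σ m^0/m^s)(Σ k / k^s) = Σ (Σ_{d | n} d) / n^s, the coefficient of 1/n^s is σ(n) = Σ_{d | n} d. For n = 406, divisors are [1, 2, 7, 14, 29, 58, 203, 406]; summing: σ(406) = 720.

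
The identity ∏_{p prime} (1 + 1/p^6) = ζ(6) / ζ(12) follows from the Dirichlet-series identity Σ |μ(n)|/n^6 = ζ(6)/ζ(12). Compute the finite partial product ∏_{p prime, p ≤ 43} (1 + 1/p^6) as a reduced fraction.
∏ = 1359712698137872510059489328104656331148295030771712937358491632747920000/1336862024495300077504819810119357413472366273194284637902602168232026717

The primes p ≤ 43 are [2, 3, 5, 7, 11, 13, 17, 19, 23, 29, 31, 37, 41, 43]. For each, (1 + 1/p^6) = (p^6 + 1)/p^6. Multiplying these fractions over p ∈ [2, 3, 5, 7, 11, 13, 17, 19, 23, 29, 31, 37, 41, 43] gives 1359712698137872510059489328104656331148295030771712937358491632747920000/1336862024495300077504819810119357413472366273194284637902602168232026717. (In the limit P → ∞ this tends to ζ(6)/ζ(12).)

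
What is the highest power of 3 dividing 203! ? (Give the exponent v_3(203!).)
v_3(203!) = 98

Legendre's formula: v_p(n!) = Σ_{k ≥ 1} ⌊n / p^k⌋. For p = 3, n = 203, the terms are:
  ⌊203/3^1⌋ = ⌊203/3⌋ = 67
  ⌊203/3^2⌋ = ⌊203/9⌋ = 22
  ⌊203/3^3⌋ = ⌊203/27⌋ = 7
  ⌊203/3^4⌋ = ⌊203/81⌋ = 2
(the next term ⌊203/3^5⌋ = 0, terminating the sum). Summing: v_3(203!) = 67 + 22 + 7 + 2 = 98.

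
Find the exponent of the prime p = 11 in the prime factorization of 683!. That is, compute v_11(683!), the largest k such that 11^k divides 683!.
v_11(683!) = 67

Legendre's formula: v_p(n!) = Σ_{k ≥ 1} ⌊n / p^k⌋. For p = 11, n = 683, the terms are:
  ⌊683/11^1⌋ = ⌊683/11⌋ = 62
  ⌊683/11^2⌋ = ⌊683/121⌋ = 5
(the next term ⌊683/11^3⌋ = 0, terminating the sum). Summing: v_11(683!) = 62 + 5 = 67.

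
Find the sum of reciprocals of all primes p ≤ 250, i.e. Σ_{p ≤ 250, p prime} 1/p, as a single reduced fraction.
Σ 1/p = 506873196134241441348690763593294873492730445394823722837469097176314709804649267964680634478659521/256041159035492609053110100510385311995538591998443060216114576417920917800321526504084465112487730

π(250) = 53, so the primes ≤ 250 are [2, 3, 5, 7, 11, 13, 17, 19, 23, 29, 31, 37, 41, 43, 47, 53, 59, 61, 67, 71, 73, 79, 83, 89, 97, 101, 103, 107, 109, 113, 127, 131, 137, 139, 149, 151, 157, 163, 167, 173, 179, 181, 191, 193, 197, 199, 211, 223, 227, 229, 233, 239, 241]. Summing 1/p over these primes: 506873196134241441348690763593294873492730445394823722837469097176314709804649267964680634478659521/256041159035492609053110100510385311995538591998443060216114576417920917800321526504084465112487730 ≈ 1.9797. Mertens estimate ln ln(250) + 0.2615 ≈ 1.9701.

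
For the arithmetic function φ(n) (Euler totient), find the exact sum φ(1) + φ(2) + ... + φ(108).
Σ_{n ≤ 108} φ(n) = 3568

Compute φ(n) for each 1 ≤ n ≤ 108: φ(1) = 1, φ(2) = 1, φ(3) = 2, φ(4) = 2, φ(5) = 4, φ(6) = 2, φ(7) = 6, φ(8) = 4, φ(9) = 6, φ(10) = 4, φ(11) = 10, φ(12) = 4, φ(13) = 12, φ(14) = 6, φ(15) = 8, φ(16) = 8, φ(17) = 16, φ(18) = 6, φ(19) = 18, φ(20) = 8, φ(21) = 12, φ(22) = 10, φ(23) = 22, φ(24) = 8, φ(25) = 20, φ(26) = 12, φ(27) = 18, φ(28) = 12, φ(29) = 28, φ(30) = 8, φ(31) = 30, φ(32) = 16, φ(33) = 20, φ(34) = 16, φ(35) = 24, φ(36) = 12, φ(37) = 36, φ(38) = 18, φ(39) = 24, φ(40) = 16, φ(41) = 40, φ(42) = 12, φ(43) = 42, φ(44) = 20, φ(45) = 24, φ(46) = 22, φ(47) = 46, φ(48) = 16, φ(49) = 42, φ(50) = 20, φ(51) = 32, φ(52) = 24, φ(53) = 52, φ(54) = 18, φ(55) = 40, φ(56) = 24, φ(57) = 36, φ(58) = 28, φ(59) = 58, φ(60) = 16, φ(61) = 60, φ(62) = 30, φ(63) = 36, φ(64) = 32, φ(65) = 48, φ(66) = 20, φ(67) = 66, φ(68) = 32, φ(69) = 44, φ(70) = 24, φ(71) = 70, φ(72) = 24, φ(73) = 72, φ(74) = 36, φ(75) = 40, φ(76) = 36, φ(77) = 60, φ(78) = 24, φ(79) = 78, φ(80) = 32, φ(81) = 54, φ(82) = 40, φ(83) = 82, φ(84) = 24, φ(85) = 64, φ(86) = 42, φ(87) = 56, φ(88) = 40, φ(89) = 88, φ(90) = 24, φ(91) = 72, φ(92) = 44, φ(93) = 60, φ(94) = 46, φ(95) = 72, φ(96) = 32, φ(97) = 96, φ(98) = 42, φ(99) = 60, φ(100) = 40, φ(101) = 100, φ(102) = 32, φ(103) = 102, φ(104) = 48, φ(105) = 48, φ(106) = 52, φ(107) = 106, φ(108) = 36. Summing all 108 values: 3568. (Average order: Σ_{n ≤ x} φ(n) ~ (3/π²) x². For x = 108, (3/π²)·108² ≈ 3545.43.)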